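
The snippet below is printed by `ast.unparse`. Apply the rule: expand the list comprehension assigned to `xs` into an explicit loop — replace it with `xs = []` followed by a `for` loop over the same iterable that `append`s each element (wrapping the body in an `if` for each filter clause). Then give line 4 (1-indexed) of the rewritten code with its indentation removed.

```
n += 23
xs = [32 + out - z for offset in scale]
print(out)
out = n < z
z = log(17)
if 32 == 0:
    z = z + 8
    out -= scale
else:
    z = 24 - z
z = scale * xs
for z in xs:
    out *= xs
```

xs.append(32 + out - z)

Transformed code:
n += 23
xs = []
for offset in scale:
    xs.append(32 + out - z)
print(out)
out = n < z
z = log(17)
if 32 == 0:
    z = z + 8
    out -= scale
else:
    z = 24 - z
z = scale * xs
for z in xs:
    out *= xs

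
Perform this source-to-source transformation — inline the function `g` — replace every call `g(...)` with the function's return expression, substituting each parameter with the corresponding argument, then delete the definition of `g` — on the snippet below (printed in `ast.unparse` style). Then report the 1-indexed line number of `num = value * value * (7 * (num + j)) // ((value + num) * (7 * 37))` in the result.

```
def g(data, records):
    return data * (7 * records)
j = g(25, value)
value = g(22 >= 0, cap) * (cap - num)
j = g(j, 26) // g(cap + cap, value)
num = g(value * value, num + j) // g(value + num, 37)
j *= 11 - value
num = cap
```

4

Transformed code:
j = 25 * (7 * value)
value = (22 >= 0) * (7 * cap) * (cap - num)
j = j * (7 * 26) // ((cap + cap) * (7 * value))
num = value * value * (7 * (num + j)) // ((value + num) * (7 * 37))
j *= 11 - value
num = cap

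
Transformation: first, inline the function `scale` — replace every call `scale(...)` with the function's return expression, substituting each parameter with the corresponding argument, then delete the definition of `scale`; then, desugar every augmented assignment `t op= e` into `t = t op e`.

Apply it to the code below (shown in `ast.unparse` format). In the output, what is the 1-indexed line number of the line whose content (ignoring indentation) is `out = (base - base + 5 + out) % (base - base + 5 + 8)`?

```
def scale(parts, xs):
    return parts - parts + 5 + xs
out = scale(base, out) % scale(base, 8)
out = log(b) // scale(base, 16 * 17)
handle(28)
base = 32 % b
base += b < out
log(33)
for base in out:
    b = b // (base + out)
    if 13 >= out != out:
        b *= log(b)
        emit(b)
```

Transformed code:
out = (base - base + 5 + out) % (base - base + 5 + 8)
out = log(b) // (base - base + 5 + 16 * 17)
handle(28)
base = 32 % b
base = base + (b < out)
log(33)
for base in out:
    b = b // (base + out)
    if 13 >= out != out:
        b = b * log(b)
        emit(b)

1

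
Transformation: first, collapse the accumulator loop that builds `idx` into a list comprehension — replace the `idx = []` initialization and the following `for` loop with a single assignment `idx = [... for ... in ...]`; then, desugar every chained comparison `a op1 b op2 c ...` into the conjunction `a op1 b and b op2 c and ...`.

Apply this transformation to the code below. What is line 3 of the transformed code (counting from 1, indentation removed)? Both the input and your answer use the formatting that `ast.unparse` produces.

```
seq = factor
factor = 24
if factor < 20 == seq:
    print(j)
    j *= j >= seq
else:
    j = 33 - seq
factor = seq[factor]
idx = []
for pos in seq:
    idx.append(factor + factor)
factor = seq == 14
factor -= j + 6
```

if factor < 20 and 20 == seq:

Transformed code:
seq = factor
factor = 24
if factor < 20 and 20 == seq:
    print(j)
    j *= j >= seq
else:
    j = 33 - seq
factor = seq[factor]
idx = [factor + factor for pos in seq]
factor = seq == 14
factor -= j + 6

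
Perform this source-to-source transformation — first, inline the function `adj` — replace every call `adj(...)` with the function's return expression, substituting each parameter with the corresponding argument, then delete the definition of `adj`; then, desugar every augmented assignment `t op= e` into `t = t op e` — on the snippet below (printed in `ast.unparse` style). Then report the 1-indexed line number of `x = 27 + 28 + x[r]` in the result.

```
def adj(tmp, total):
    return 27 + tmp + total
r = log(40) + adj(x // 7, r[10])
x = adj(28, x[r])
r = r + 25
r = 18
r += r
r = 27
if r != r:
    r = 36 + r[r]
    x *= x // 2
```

Transformed code:
r = log(40) + (27 + x // 7 + r[10])
x = 27 + 28 + x[r]
r = r + 25
r = 18
r = r + r
r = 27
if r != r:
    r = 36 + r[r]
    x = x * (x // 2)

2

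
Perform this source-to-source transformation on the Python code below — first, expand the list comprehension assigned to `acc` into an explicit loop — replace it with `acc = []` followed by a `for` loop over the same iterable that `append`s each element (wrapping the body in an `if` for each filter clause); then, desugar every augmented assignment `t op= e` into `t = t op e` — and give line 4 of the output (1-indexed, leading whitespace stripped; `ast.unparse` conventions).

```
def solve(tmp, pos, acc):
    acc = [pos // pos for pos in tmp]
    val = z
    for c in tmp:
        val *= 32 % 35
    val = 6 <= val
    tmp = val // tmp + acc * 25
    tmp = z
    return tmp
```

acc.append(pos // pos)

Transformed code:
def solve(tmp, pos, acc):
    acc = []
    for pos in tmp:
        acc.append(pos // pos)
    val = z
    for c in tmp:
        val = val * (32 % 35)
    val = 6 <= val
    tmp = val // tmp + acc * 25
    tmp = z
    return tmp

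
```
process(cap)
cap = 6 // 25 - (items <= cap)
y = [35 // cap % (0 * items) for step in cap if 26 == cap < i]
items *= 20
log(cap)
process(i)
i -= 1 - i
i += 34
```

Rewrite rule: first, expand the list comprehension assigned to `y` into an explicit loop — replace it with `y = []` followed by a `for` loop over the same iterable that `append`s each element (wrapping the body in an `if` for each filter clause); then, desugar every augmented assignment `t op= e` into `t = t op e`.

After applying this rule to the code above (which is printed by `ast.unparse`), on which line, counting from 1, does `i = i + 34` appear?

Transformed code:
process(cap)
cap = 6 // 25 - (items <= cap)
y = []
for step in cap:
    if 26 == cap < i:
        y.append(35 // cap % (0 * items))
items = items * 20
log(cap)
process(i)
i = i - (1 - i)
i = i + 34

11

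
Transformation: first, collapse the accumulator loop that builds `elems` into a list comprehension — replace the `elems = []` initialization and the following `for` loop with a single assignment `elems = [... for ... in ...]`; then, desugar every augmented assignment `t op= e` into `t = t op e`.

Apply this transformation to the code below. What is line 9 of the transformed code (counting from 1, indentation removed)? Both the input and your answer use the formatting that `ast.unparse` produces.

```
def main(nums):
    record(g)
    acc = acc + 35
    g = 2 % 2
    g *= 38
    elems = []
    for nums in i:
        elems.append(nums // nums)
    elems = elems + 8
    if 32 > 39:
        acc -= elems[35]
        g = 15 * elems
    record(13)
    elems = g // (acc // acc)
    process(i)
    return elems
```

acc = acc - elems[35]

Transformed code:
def main(nums):
    record(g)
    acc = acc + 35
    g = 2 % 2
    g = g * 38
    elems = [nums // nums for nums in i]
    elems = elems + 8
    if 32 > 39:
        acc = acc - elems[35]
        g = 15 * elems
    record(13)
    elems = g // (acc // acc)
    process(i)
    return elems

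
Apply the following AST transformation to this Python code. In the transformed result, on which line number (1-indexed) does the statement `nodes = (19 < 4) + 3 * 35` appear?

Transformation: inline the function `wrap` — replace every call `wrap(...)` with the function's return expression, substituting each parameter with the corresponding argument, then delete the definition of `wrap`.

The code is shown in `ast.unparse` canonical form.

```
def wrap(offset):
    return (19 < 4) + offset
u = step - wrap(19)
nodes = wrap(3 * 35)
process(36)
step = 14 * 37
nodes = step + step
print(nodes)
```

2

Transformed code:
u = step - ((19 < 4) + 19)
nodes = (19 < 4) + 3 * 35
process(36)
step = 14 * 37
nodes = step + step
print(nodes)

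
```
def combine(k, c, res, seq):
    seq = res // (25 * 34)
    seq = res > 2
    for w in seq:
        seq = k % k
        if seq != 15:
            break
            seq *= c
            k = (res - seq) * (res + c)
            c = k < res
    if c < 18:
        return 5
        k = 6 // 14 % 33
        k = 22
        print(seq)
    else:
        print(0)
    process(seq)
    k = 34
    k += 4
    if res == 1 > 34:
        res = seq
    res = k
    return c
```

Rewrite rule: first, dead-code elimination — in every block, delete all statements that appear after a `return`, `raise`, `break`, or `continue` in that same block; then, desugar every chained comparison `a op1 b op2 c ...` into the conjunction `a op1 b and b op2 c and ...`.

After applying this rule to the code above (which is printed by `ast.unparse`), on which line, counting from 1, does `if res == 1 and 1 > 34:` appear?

15

Transformed code:
def combine(k, c, res, seq):
    seq = res // (25 * 34)
    seq = res > 2
    for w in seq:
        seq = k % k
        if seq != 15:
            break
    if c < 18:
        return 5
    else:
        print(0)
    process(seq)
    k = 34
    k += 4
    if res == 1 and 1 > 34:
        res = seq
    res = k
    return c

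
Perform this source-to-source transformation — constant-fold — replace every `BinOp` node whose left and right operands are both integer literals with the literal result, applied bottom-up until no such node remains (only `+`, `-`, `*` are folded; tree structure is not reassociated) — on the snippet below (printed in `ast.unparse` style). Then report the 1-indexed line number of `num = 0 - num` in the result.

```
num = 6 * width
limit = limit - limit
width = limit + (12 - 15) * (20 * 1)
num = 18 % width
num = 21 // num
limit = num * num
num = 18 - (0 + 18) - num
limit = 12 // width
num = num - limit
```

Transformed code:
num = 6 * width
limit = limit - limit
width = limit + -60
num = 18 % width
num = 21 // num
limit = num * num
num = 0 - num
limit = 12 // width
num = num - limit

7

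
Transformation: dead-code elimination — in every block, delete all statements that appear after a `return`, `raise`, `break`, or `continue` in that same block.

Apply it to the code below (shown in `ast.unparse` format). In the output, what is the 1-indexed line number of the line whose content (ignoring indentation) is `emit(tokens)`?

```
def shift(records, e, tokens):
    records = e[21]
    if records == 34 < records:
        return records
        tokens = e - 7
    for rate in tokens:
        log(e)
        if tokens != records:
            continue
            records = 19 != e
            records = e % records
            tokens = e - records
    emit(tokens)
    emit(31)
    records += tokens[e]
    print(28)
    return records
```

Transformed code:
def shift(records, e, tokens):
    records = e[21]
    if records == 34 < records:
        return records
    for rate in tokens:
        log(e)
        if tokens != records:
            continue
    emit(tokens)
    emit(31)
    records += tokens[e]
    print(28)
    return records

9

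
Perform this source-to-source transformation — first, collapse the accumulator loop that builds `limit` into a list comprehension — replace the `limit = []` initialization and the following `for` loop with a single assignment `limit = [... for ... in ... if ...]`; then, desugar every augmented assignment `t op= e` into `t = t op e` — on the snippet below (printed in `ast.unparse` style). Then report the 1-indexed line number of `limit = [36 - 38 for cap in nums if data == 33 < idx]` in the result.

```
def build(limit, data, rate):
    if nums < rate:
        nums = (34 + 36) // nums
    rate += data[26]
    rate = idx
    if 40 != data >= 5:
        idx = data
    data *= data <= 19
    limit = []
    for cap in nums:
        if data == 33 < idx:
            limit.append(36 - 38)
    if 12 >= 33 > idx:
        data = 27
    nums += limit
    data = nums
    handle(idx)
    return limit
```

9

Transformed code:
def build(limit, data, rate):
    if nums < rate:
        nums = (34 + 36) // nums
    rate = rate + data[26]
    rate = idx
    if 40 != data >= 5:
        idx = data
    data = data * (data <= 19)
    limit = [36 - 38 for cap in nums if data == 33 < idx]
    if 12 >= 33 > idx:
        data = 27
    nums = nums + limit
    data = nums
    handle(idx)
    return limit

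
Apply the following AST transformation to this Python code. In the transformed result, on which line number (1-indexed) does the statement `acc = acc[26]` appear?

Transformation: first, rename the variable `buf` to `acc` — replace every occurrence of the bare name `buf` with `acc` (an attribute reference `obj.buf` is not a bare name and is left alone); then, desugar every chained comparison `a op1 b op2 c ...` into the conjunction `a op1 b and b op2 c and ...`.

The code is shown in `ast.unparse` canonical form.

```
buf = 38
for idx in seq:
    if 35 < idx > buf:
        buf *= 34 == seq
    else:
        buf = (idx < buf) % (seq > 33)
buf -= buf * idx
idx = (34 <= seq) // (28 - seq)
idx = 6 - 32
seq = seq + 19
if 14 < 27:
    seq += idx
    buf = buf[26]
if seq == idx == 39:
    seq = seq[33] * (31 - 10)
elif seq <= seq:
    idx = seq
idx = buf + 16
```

13

Transformed code:
acc = 38
for idx in seq:
    if 35 < idx and idx > acc:
        acc *= 34 == seq
    else:
        acc = (idx < acc) % (seq > 33)
acc -= acc * idx
idx = (34 <= seq) // (28 - seq)
idx = 6 - 32
seq = seq + 19
if 14 < 27:
    seq += idx
    acc = acc[26]
if seq == idx and idx == 39:
    seq = seq[33] * (31 - 10)
elif seq <= seq:
    idx = seq
idx = acc + 16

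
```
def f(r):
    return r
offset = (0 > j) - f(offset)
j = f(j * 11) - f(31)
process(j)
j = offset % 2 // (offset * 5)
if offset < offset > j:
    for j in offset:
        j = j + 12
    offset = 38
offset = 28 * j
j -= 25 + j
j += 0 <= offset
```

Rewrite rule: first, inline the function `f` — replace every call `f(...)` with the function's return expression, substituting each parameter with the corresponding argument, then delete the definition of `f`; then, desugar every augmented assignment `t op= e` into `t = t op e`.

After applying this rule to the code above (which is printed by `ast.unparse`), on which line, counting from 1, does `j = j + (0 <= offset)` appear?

Transformed code:
offset = (0 > j) - offset
j = j * 11 - 31
process(j)
j = offset % 2 // (offset * 5)
if offset < offset > j:
    for j in offset:
        j = j + 12
    offset = 38
offset = 28 * j
j = j - (25 + j)
j = j + (0 <= offset)

11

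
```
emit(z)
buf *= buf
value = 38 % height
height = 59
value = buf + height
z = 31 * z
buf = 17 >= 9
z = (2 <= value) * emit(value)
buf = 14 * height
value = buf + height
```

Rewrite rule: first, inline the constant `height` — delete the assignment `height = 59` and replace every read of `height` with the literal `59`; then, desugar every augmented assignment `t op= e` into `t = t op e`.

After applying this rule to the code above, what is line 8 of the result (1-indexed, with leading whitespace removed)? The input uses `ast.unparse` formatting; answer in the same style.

buf = 14 * 59

Transformed code:
emit(z)
buf = buf * buf
value = 38 % 59
value = buf + 59
z = 31 * z
buf = 17 >= 9
z = (2 <= value) * emit(value)
buf = 14 * 59
value = buf + 59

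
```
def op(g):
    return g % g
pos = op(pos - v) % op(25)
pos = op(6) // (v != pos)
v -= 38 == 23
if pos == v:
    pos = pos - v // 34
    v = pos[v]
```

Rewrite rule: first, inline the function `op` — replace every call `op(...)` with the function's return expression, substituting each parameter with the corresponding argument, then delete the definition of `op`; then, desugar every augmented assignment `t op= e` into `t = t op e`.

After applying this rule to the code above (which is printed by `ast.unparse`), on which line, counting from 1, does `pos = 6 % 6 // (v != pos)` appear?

2

Transformed code:
pos = (pos - v) % (pos - v) % (25 % 25)
pos = 6 % 6 // (v != pos)
v = v - (38 == 23)
if pos == v:
    pos = pos - v // 34
    v = pos[v]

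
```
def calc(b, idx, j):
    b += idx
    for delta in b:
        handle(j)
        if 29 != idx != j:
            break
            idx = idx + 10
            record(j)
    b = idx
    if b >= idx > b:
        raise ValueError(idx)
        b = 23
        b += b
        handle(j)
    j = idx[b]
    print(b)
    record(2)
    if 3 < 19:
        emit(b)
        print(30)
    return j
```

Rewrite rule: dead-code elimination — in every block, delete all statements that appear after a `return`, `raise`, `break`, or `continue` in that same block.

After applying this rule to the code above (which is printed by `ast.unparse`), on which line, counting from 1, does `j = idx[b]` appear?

10

Transformed code:
def calc(b, idx, j):
    b += idx
    for delta in b:
        handle(j)
        if 29 != idx != j:
            break
    b = idx
    if b >= idx > b:
        raise ValueError(idx)
    j = idx[b]
    print(b)
    record(2)
    if 3 < 19:
        emit(b)
        print(30)
    return j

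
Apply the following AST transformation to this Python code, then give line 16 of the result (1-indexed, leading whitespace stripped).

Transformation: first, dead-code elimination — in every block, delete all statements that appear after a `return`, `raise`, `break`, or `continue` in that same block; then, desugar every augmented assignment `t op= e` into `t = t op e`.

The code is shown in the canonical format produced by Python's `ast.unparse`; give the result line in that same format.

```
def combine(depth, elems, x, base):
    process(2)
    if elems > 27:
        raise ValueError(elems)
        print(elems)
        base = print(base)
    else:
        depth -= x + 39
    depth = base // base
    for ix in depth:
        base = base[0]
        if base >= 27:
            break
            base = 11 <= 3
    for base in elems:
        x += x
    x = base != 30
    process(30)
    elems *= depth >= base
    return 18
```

Transformed code:
def combine(depth, elems, x, base):
    process(2)
    if elems > 27:
        raise ValueError(elems)
    else:
        depth = depth - (x + 39)
    depth = base // base
    for ix in depth:
        base = base[0]
        if base >= 27:
            break
    for base in elems:
        x = x + x
    x = base != 30
    process(30)
    elems = elems * (depth >= base)
    return 18

elems = elems * (depth >= base)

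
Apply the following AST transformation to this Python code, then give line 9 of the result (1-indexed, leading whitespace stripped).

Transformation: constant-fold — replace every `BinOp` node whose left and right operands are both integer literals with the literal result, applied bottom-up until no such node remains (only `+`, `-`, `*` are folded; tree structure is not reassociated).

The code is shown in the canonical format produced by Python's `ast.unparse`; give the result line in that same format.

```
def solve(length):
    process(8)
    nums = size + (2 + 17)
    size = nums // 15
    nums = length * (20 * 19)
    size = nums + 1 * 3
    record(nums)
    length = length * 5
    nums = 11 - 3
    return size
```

nums = 8

Transformed code:
def solve(length):
    process(8)
    nums = size + 19
    size = nums // 15
    nums = length * 380
    size = nums + 3
    record(nums)
    length = length * 5
    nums = 8
    return size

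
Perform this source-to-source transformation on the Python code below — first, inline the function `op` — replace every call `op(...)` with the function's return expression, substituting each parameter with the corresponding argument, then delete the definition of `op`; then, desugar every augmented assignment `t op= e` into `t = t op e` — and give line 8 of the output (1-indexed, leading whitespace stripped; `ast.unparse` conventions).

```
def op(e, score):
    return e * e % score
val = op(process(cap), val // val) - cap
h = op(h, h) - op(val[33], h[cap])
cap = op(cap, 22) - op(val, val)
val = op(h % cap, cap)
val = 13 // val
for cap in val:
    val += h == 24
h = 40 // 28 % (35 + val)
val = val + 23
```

Transformed code:
val = process(cap) * process(cap) % (val // val) - cap
h = h * h % h - val[33] * val[33] % h[cap]
cap = cap * cap % 22 - val * val % val
val = h % cap * (h % cap) % cap
val = 13 // val
for cap in val:
    val = val + (h == 24)
h = 40 // 28 % (35 + val)
val = val + 23

h = 40 // 28 % (35 + val)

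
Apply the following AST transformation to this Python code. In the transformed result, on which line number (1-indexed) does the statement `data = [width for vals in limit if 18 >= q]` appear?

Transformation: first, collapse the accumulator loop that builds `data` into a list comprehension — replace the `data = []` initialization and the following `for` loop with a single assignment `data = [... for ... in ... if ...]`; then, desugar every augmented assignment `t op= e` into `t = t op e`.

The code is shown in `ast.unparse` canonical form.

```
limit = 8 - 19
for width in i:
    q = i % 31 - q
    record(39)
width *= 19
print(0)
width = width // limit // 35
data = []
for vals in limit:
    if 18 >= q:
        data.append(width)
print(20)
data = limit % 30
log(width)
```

Transformed code:
limit = 8 - 19
for width in i:
    q = i % 31 - q
    record(39)
width = width * 19
print(0)
width = width // limit // 35
data = [width for vals in limit if 18 >= q]
print(20)
data = limit % 30
log(width)

8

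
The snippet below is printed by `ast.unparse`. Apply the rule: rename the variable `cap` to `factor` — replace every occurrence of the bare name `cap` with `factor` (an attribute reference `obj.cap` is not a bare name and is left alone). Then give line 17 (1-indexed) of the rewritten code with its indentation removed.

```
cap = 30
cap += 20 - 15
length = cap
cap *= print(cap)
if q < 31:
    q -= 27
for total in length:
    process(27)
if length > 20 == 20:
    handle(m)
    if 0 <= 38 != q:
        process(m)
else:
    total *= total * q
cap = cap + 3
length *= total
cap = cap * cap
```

factor = factor * factor

Transformed code:
factor = 30
factor += 20 - 15
length = factor
factor *= print(factor)
if q < 31:
    q -= 27
for total in length:
    process(27)
if length > 20 == 20:
    handle(m)
    if 0 <= 38 != q:
        process(m)
else:
    total *= total * q
factor = factor + 3
length *= total
factor = factor * factor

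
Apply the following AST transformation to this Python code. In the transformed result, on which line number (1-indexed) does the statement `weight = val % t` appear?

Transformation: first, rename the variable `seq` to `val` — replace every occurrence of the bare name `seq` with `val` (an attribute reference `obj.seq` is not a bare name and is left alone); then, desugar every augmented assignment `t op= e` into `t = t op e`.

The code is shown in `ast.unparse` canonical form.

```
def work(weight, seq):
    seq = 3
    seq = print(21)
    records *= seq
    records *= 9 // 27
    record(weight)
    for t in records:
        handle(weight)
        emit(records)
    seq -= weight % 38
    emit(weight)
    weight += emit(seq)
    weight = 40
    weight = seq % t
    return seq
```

14

Transformed code:
def work(weight, val):
    val = 3
    val = print(21)
    records = records * val
    records = records * (9 // 27)
    record(weight)
    for t in records:
        handle(weight)
        emit(records)
    val = val - weight % 38
    emit(weight)
    weight = weight + emit(val)
    weight = 40
    weight = val % t
    return val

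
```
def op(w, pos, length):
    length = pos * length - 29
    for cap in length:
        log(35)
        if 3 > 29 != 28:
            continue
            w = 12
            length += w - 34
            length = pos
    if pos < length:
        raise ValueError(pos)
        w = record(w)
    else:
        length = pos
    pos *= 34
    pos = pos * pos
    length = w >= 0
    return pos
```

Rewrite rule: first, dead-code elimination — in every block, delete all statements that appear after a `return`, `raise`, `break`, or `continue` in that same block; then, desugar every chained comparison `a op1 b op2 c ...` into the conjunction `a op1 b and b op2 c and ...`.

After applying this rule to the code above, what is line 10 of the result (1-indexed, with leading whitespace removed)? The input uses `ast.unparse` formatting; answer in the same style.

Transformed code:
def op(w, pos, length):
    length = pos * length - 29
    for cap in length:
        log(35)
        if 3 > 29 and 29 != 28:
            continue
    if pos < length:
        raise ValueError(pos)
    else:
        length = pos
    pos *= 34
    pos = pos * pos
    length = w >= 0
    return pos

length = pos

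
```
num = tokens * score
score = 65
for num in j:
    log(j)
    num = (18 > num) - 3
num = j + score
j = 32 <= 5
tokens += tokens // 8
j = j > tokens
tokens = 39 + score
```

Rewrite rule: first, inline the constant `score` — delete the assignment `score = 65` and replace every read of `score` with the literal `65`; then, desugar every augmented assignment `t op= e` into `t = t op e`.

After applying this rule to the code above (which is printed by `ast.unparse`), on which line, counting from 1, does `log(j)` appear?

Transformed code:
num = tokens * 65
for num in j:
    log(j)
    num = (18 > num) - 3
num = j + 65
j = 32 <= 5
tokens = tokens + tokens // 8
j = j > tokens
tokens = 39 + 65

3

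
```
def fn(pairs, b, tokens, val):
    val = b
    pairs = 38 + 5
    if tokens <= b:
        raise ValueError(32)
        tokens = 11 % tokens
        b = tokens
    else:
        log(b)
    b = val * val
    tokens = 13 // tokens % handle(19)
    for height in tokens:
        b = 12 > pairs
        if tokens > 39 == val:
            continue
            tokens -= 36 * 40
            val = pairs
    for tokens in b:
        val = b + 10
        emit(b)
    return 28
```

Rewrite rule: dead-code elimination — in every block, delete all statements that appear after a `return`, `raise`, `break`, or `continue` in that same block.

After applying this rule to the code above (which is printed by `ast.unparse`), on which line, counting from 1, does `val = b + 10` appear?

15

Transformed code:
def fn(pairs, b, tokens, val):
    val = b
    pairs = 38 + 5
    if tokens <= b:
        raise ValueError(32)
    else:
        log(b)
    b = val * val
    tokens = 13 // tokens % handle(19)
    for height in tokens:
        b = 12 > pairs
        if tokens > 39 == val:
            continue
    for tokens in b:
        val = b + 10
        emit(b)
    return 28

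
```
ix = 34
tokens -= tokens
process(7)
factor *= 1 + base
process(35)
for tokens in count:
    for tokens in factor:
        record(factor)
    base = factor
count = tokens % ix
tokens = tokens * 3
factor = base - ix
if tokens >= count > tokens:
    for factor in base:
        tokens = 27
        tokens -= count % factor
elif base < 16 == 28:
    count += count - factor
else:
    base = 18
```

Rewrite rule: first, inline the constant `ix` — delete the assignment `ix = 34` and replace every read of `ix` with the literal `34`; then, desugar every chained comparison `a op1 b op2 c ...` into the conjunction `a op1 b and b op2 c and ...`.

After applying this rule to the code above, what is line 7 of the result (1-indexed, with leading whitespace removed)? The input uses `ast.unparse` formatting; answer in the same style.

Transformed code:
tokens -= tokens
process(7)
factor *= 1 + base
process(35)
for tokens in count:
    for tokens in factor:
        record(factor)
    base = factor
count = tokens % 34
tokens = tokens * 3
factor = base - 34
if tokens >= count and count > tokens:
    for factor in base:
        tokens = 27
        tokens -= count % factor
elif base < 16 and 16 == 28:
    count += count - factor
else:
    base = 18

record(factor)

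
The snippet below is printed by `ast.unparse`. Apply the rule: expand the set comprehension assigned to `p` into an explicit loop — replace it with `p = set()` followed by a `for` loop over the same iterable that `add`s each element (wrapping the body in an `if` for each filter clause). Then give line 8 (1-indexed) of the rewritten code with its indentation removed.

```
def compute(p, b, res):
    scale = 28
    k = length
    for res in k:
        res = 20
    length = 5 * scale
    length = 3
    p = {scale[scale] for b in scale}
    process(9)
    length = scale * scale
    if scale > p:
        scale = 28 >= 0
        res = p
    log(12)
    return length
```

p = set()

Transformed code:
def compute(p, b, res):
    scale = 28
    k = length
    for res in k:
        res = 20
    length = 5 * scale
    length = 3
    p = set()
    for b in scale:
        p.add(scale[scale])
    process(9)
    length = scale * scale
    if scale > p:
        scale = 28 >= 0
        res = p
    log(12)
    return length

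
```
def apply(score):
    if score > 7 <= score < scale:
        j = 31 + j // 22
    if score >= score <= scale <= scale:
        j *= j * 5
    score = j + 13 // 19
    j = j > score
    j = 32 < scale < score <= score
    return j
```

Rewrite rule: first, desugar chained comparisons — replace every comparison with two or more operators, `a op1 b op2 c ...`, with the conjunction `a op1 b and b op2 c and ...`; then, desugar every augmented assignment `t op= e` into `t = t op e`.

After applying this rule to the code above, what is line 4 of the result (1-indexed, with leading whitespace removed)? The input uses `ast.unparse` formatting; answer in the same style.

if score >= score and score <= scale and (scale <= scale):

Transformed code:
def apply(score):
    if score > 7 and 7 <= score and (score < scale):
        j = 31 + j // 22
    if score >= score and score <= scale and (scale <= scale):
        j = j * (j * 5)
    score = j + 13 // 19
    j = j > score
    j = 32 < scale and scale < score and (score <= score)
    return j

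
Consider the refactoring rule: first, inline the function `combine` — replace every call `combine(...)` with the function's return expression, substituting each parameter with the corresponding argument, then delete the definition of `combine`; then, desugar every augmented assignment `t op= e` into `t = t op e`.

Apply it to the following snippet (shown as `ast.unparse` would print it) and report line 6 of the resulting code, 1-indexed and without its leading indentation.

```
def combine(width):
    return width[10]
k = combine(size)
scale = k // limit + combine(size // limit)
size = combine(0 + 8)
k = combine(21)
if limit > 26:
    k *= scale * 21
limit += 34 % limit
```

k = k * (scale * 21)

Transformed code:
k = size[10]
scale = k // limit + (size // limit)[10]
size = (0 + 8)[10]
k = 21[10]
if limit > 26:
    k = k * (scale * 21)
limit = limit + 34 % limit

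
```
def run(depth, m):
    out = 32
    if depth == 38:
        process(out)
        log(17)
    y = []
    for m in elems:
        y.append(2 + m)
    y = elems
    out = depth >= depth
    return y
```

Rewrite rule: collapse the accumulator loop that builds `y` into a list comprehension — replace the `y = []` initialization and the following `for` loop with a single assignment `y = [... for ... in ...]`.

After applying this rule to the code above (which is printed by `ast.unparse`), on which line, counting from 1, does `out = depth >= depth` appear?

Transformed code:
def run(depth, m):
    out = 32
    if depth == 38:
        process(out)
        log(17)
    y = [2 + m for m in elems]
    y = elems
    out = depth >= depth
    return y

8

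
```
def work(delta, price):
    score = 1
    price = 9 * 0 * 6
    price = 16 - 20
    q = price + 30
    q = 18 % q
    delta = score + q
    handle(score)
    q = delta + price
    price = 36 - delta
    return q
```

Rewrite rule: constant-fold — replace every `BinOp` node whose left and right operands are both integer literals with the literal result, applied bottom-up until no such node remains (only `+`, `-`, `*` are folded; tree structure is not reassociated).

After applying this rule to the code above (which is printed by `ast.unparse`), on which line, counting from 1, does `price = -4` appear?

4

Transformed code:
def work(delta, price):
    score = 1
    price = 0
    price = -4
    q = price + 30
    q = 18 % q
    delta = score + q
    handle(score)
    q = delta + price
    price = 36 - delta
    return q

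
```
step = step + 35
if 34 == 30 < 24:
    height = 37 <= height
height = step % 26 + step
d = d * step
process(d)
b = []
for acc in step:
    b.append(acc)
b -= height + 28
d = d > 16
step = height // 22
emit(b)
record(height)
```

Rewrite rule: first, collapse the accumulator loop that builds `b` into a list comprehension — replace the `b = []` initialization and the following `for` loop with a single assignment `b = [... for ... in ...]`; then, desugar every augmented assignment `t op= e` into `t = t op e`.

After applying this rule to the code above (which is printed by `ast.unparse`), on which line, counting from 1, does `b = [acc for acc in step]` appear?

Transformed code:
step = step + 35
if 34 == 30 < 24:
    height = 37 <= height
height = step % 26 + step
d = d * step
process(d)
b = [acc for acc in step]
b = b - (height + 28)
d = d > 16
step = height // 22
emit(b)
record(height)

7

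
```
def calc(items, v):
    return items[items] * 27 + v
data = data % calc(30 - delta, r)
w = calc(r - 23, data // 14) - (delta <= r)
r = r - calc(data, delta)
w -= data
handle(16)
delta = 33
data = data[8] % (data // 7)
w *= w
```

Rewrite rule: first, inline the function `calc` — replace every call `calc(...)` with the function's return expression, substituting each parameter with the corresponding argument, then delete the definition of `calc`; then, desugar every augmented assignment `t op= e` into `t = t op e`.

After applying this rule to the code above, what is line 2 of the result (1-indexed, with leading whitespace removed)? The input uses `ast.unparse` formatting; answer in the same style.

w = (r - 23)[r - 23] * 27 + data // 14 - (delta <= r)

Transformed code:
data = data % ((30 - delta)[30 - delta] * 27 + r)
w = (r - 23)[r - 23] * 27 + data // 14 - (delta <= r)
r = r - (data[data] * 27 + delta)
w = w - data
handle(16)
delta = 33
data = data[8] % (data // 7)
w = w * w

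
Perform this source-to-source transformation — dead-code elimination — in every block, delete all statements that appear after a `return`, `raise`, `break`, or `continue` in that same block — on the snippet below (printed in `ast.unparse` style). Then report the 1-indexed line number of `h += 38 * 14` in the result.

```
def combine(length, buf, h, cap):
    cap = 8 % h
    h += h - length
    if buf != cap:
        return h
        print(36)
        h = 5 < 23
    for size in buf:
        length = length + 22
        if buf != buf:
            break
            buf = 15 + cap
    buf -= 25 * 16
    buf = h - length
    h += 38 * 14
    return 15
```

Transformed code:
def combine(length, buf, h, cap):
    cap = 8 % h
    h += h - length
    if buf != cap:
        return h
    for size in buf:
        length = length + 22
        if buf != buf:
            break
    buf -= 25 * 16
    buf = h - length
    h += 38 * 14
    return 15

12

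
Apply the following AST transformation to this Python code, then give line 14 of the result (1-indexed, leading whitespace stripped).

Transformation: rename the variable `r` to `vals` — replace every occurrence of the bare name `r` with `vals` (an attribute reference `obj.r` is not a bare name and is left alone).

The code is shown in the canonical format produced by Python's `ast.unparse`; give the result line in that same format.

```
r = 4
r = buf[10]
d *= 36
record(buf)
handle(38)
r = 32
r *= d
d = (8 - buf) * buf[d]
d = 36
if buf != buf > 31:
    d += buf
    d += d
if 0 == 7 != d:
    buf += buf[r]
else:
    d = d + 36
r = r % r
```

buf += buf[vals]

Transformed code:
vals = 4
vals = buf[10]
d *= 36
record(buf)
handle(38)
vals = 32
vals *= d
d = (8 - buf) * buf[d]
d = 36
if buf != buf > 31:
    d += buf
    d += d
if 0 == 7 != d:
    buf += buf[vals]
else:
    d = d + 36
vals = vals % vals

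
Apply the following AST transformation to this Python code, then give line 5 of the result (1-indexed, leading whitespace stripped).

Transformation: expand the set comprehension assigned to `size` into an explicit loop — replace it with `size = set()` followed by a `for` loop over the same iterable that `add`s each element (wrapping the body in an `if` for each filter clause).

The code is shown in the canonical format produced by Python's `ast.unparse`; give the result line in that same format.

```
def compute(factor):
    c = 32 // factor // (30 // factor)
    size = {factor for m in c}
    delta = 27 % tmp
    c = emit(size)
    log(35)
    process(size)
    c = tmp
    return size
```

Transformed code:
def compute(factor):
    c = 32 // factor // (30 // factor)
    size = set()
    for m in c:
        size.add(factor)
    delta = 27 % tmp
    c = emit(size)
    log(35)
    process(size)
    c = tmp
    return size

size.add(factor)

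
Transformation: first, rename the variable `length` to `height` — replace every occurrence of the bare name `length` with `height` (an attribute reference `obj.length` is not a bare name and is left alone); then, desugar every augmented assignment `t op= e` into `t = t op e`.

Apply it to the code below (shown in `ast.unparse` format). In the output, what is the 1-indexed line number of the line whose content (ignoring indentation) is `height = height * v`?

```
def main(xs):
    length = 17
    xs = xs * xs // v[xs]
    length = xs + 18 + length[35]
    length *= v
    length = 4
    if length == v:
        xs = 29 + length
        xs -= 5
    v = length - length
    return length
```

5

Transformed code:
def main(xs):
    height = 17
    xs = xs * xs // v[xs]
    height = xs + 18 + height[35]
    height = height * v
    height = 4
    if height == v:
        xs = 29 + height
        xs = xs - 5
    v = height - height
    return height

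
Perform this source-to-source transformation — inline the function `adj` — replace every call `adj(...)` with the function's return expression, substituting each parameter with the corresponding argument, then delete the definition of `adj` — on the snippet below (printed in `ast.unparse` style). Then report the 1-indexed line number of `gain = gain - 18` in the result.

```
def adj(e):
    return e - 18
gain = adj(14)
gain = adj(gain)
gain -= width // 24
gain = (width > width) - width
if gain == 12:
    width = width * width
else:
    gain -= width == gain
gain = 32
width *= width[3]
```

Transformed code:
gain = 14 - 18
gain = gain - 18
gain -= width // 24
gain = (width > width) - width
if gain == 12:
    width = width * width
else:
    gain -= width == gain
gain = 32
width *= width[3]

2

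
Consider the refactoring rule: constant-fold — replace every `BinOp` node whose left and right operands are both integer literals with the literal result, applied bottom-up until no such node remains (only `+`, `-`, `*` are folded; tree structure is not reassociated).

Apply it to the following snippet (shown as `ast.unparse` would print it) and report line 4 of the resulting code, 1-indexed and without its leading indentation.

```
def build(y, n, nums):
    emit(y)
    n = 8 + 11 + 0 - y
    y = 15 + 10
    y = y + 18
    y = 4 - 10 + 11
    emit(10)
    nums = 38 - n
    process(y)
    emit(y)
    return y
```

y = 25

Transformed code:
def build(y, n, nums):
    emit(y)
    n = 19 - y
    y = 25
    y = y + 18
    y = 5
    emit(10)
    nums = 38 - n
    process(y)
    emit(y)
    return y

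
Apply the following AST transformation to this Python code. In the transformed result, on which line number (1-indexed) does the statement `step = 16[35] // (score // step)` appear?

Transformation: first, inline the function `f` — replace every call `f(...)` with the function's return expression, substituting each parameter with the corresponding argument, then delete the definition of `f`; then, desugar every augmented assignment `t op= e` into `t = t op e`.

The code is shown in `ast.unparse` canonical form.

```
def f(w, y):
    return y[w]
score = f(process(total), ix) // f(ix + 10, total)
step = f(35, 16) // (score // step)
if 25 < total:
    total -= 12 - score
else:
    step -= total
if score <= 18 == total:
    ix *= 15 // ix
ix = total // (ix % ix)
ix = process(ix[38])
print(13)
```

Transformed code:
score = ix[process(total)] // total[ix + 10]
step = 16[35] // (score // step)
if 25 < total:
    total = total - (12 - score)
else:
    step = step - total
if score <= 18 == total:
    ix = ix * (15 // ix)
ix = total // (ix % ix)
ix = process(ix[38])
print(13)

2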